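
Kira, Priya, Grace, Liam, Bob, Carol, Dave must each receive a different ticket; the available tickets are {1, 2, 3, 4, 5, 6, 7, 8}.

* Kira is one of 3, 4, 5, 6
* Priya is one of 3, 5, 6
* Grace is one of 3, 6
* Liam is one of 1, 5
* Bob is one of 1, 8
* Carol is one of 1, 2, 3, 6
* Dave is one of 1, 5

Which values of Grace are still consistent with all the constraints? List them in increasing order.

3, 6

The 7 variables together cover exactly {1, 2, 3, 4, 5, 6, 8} — 7 values for 7 variables — and 2 appears only in Carol's list, so Carol = 2.
The 6 still-open variables together cover exactly {1, 3, 4, 5, 6, 8} — 6 values for 6 variables — and 4 appears only in Kira's list, so Kira = 4.
The 5 still-open variables draw from only 5 values {1, 3, 5, 6, 8}, so each is used; only Bob can be 8, hence Bob = 8.
The 2 variables Liam and Dave are confined to {1, 5}, which locks those values in; drop them from Priya.
No further eliminations apply; Grace can still be any of 3, 6.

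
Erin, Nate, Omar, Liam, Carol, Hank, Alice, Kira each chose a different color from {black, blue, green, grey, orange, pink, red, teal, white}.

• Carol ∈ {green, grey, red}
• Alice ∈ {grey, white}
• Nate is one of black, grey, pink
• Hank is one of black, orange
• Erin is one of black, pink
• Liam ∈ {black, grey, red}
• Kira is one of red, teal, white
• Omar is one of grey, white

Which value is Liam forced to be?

Among the 8 variables, green fits only Carol (and all 8 values in {black, green, grey, orange, pink, red, teal, white} must be used), so Carol = green.
Among the 7 still-open variables, orange fits only Hank (and all 7 values in {black, grey, orange, pink, red, teal, white} must be used), so Hank = orange.
The 6 still-open variables together cover exactly {black, grey, pink, red, teal, white} — 6 values for 6 variables — and teal appears only in Kira's list, so Kira = teal.
The 5 still-open variables draw from only 5 values {black, grey, pink, red, white}, so each is used; only Liam can be red, hence Liam = red.

red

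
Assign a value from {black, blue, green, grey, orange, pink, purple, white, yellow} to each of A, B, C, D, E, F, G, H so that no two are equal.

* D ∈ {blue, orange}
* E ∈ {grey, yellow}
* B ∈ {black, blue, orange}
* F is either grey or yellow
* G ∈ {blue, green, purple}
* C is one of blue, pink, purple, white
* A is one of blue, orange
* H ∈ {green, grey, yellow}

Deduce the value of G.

A and D between them cover only {blue, orange} — a naked pair. Remove those values from B, C, G.
B must be black (only option left).
E and F share exactly the 2 values {grey, yellow}; by pigeonhole those values go to them, so strike grey, yellow from H.
H's domain is down to {green}, so H = green. Remove green from G.
So G = purple.

purple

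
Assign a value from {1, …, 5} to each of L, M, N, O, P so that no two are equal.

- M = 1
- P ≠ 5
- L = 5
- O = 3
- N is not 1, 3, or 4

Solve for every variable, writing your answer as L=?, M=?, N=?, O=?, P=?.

L must be 5 (only option left). Remove 5 from N.
That leaves M = 1. Eliminate 1 elsewhere: P.
N's domain is down to {2}, so N = 2. Strike 2 from P.
O must be 3 (only option left). So P can't be 3.
P's domain is down to {4}, so P = 4.

L=5, M=1, N=2, O=3, P=4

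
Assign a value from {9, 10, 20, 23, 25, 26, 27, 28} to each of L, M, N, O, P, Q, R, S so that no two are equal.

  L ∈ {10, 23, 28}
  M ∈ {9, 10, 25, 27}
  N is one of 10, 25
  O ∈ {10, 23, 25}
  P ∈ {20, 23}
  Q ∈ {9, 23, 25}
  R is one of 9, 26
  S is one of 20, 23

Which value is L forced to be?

28

The 8 variables draw from only 8 values {9, 10, 20, 23, 25, 26, 27, 28}, so each is used; only R can be 26, hence R = 26.
The 7 still-open variables draw from only 7 values {9, 10, 20, 23, 25, 27, 28}, so each is used; only M can be 27, hence M = 27.
The 6 still-open variables draw from only 6 values {9, 10, 20, 23, 25, 28}, so each is used; only Q can be 9, hence Q = 9.
Among the 5 still-open variables, 28 fits only L (and all 5 values in {10, 20, 23, 25, 28} must be used), so L = 28.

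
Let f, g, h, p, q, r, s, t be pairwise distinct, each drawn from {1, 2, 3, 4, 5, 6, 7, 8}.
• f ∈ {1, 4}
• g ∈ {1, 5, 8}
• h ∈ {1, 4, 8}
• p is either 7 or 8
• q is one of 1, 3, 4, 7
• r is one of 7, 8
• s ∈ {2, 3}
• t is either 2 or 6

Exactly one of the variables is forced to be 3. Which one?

Among the 8 variables, 5 fits only g (and all 8 values in {1, 2, 3, 4, 5, 6, 7, 8} must be used), so g = 5.
The 7 still-open variables together cover exactly {1, 2, 3, 4, 6, 7, 8} — 7 values for 7 variables — and 6 appears only in t's list, so t = 6.
The 6 still-open variables draw from only 6 values {1, 2, 3, 4, 7, 8}, so each is used; only s can be 2, hence s = 2.
The 5 still-open variables together cover exactly {1, 3, 4, 7, 8} — 5 values for 5 variables — and 3 appears only in q's list, so q = 3.

q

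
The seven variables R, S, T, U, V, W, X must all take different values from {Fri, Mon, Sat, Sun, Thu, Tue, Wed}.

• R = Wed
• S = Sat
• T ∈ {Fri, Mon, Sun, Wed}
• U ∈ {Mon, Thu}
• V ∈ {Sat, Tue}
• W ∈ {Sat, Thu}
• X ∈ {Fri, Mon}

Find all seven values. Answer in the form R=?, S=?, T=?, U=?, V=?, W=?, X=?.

R=Wed, S=Sat, T=Sun, U=Mon, V=Tue, W=Thu, X=Fri

R's domain is down to {Wed}, so R = Wed. Eliminate Wed elsewhere: T.
S's domain is down to {Sat}, so S = Sat. So V, W can't be Sat.
V must be Tue (only option left).
W has just one choice, so W = Thu. So U can't be Thu.
U must be Mon (only option left). So T, X can't be Mon.
X has just one choice, so X = Fri. Eliminate Fri elsewhere: T.
T's domain is down to {Sun}, so T = Sun.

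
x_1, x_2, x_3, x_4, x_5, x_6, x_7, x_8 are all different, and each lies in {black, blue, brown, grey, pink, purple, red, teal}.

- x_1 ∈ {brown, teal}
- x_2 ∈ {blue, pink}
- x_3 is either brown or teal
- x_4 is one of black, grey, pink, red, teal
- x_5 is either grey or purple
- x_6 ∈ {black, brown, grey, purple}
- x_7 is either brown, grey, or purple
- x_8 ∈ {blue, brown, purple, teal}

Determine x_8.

blue

Among the 8 variables, red fits only x_4 (and all 8 values in {black, blue, brown, grey, pink, purple, red, teal} must be used), so x_4 = red.
Among the 7 still-open variables, black fits only x_6 (and all 7 values in {black, blue, brown, grey, pink, purple, teal} must be used), so x_6 = black.
The 6 still-open variables together cover exactly {blue, brown, grey, pink, purple, teal} — 6 values for 6 variables — and pink appears only in x_2's list, so x_2 = pink.
The 5 still-open variables draw from only 5 values {blue, brown, grey, purple, teal}, so each is used; only x_8 can be blue, hence x_8 = blue.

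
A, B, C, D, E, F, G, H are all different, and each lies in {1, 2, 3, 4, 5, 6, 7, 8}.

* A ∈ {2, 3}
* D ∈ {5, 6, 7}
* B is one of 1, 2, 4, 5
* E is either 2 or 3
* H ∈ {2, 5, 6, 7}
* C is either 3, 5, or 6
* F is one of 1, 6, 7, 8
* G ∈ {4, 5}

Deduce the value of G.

Among the 8 variables, 8 fits only F (and all 8 values in {1, 2, 3, 4, 5, 6, 7, 8} must be used), so F = 8.
The 7 still-open variables together cover exactly {1, 2, 3, 4, 5, 6, 7} — 7 values for 7 variables — and 1 appears only in B's list, so B = 1.
The 6 still-open variables together cover exactly {2, 3, 4, 5, 6, 7} — 6 values for 6 variables — and 4 appears only in G's list, so G = 4.

4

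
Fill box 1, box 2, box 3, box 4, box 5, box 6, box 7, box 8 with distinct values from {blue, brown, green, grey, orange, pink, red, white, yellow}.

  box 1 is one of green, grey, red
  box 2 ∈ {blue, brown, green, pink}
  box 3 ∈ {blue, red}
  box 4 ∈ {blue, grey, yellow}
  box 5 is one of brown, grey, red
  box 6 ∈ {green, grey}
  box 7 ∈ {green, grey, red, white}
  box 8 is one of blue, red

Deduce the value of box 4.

The 8 variables together cover exactly {blue, brown, green, grey, pink, red, white, yellow} — 8 values for 8 variables — and pink appears only in box 2's list, so box 2 = pink.
The 7 still-open variables together cover exactly {blue, brown, green, grey, red, white, yellow} — 7 values for 7 variables — and brown appears only in box 5's list, so box 5 = brown.
The 6 still-open variables draw from only 6 values {blue, green, grey, red, white, yellow}, so each is used; only box 7 can be white, hence box 7 = white.
The 5 still-open variables draw from only 5 values {blue, green, grey, red, yellow}, so each is used; only box 4 can be yellow, hence box 4 = yellow.

yellow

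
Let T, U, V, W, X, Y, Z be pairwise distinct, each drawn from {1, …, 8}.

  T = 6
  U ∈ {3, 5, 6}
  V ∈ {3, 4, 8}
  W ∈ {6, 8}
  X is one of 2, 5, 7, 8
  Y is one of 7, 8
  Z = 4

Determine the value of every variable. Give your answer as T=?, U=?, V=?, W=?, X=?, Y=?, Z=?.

T=6, U=5, V=3, W=8, X=2, Y=7, Z=4

T must be 6 (only option left). Strike 6 from U, W.
That leaves W = 8. Eliminate 8 elsewhere: V, X, Y.
Y's domain is down to {7}, so Y = 7. Remove 7 from X.
Z's domain is down to {4}, so Z = 4. Eliminate 4 elsewhere: V.
V has just one choice, so V = 3. Eliminate 3 elsewhere: U.
That leaves U = 5. Remove 5 from X.
X's domain is down to {2}, so X = 2.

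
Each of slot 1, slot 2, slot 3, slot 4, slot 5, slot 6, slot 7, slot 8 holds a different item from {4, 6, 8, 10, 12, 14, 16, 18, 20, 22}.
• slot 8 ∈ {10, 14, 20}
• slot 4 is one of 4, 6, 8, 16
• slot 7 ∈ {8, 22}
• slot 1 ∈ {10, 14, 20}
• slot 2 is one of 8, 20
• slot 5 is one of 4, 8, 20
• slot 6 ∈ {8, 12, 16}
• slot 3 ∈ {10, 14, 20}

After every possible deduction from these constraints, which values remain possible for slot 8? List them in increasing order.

10, 14, 20

slot 1, slot 3, slot 8 between them cover only {10, 14, 20} — a naked triple. Remove those values from slot 2, slot 5.
slot 2 has just one choice, so slot 2 = 8. Eliminate 8 elsewhere: slot 4, slot 5, slot 6, slot 7.
slot 5's domain is down to {4}, so slot 5 = 4. So slot 4 can't be 4.
That leaves slot 7 = 22.
No further eliminations apply; slot 8 can still be any of 10, 14, 20.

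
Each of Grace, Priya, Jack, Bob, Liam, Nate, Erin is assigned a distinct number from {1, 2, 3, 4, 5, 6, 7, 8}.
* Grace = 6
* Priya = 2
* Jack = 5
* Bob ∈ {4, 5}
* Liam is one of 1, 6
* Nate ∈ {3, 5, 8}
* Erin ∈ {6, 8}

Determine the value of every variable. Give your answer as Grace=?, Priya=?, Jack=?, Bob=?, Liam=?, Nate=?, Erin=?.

Grace must be 6 (only option left). So Liam, Erin can't be 6.
Priya must be 2 (only option left).
That leaves Jack = 5. So Bob, Nate can't be 5.
Bob must be 4 (only option left).
Liam has just one choice, so Liam = 1.
Erin's domain is down to {8}, so Erin = 8. Strike 8 from Nate.
Nate must be 3 (only option left).

Grace=6, Priya=2, Jack=5, Bob=4, Liam=1, Nate=3, Erin=8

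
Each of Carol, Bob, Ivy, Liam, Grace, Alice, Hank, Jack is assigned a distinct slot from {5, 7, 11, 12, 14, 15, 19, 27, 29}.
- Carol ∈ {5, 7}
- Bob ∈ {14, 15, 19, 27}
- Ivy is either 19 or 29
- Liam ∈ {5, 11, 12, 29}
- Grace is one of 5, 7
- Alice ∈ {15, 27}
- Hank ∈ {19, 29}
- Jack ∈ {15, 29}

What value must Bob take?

Carol and Grace between them cover only {5, 7} — a naked pair. Remove those values from Liam.
Ivy and Hank between them cover only {19, 29} — a naked pair. Remove those values from Bob, Liam, Jack.
That leaves Jack = 15. Strike 15 from Bob, Alice.
That leaves Alice = 27. Strike 27 from Bob.
So Bob = 14.

14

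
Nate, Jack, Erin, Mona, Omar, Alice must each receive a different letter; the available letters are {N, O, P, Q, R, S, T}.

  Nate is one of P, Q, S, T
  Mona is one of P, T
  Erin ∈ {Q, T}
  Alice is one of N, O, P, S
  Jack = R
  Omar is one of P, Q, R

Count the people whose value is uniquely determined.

Jack has just one choice, so Jack = R. Remove R from Omar.
Erin, Mona, Omar share exactly the 3 values {P, Q, T}; by pigeonhole those values go to them, so strike P, Q, T from Nate, Alice.
Nate has just one choice, so Nate = S. Eliminate S elsewhere: Alice.
Determined: Nate=S, Jack=R. The other people each still have more than one consistent value. That makes 2.

2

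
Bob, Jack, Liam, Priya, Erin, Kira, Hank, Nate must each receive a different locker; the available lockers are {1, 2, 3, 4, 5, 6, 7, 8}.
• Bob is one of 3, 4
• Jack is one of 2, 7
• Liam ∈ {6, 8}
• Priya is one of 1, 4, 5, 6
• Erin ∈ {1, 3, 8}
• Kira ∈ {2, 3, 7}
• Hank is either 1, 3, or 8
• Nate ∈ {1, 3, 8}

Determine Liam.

6

The 8 variables draw from only 8 values {1, 2, 3, 4, 5, 6, 7, 8}, so each is used; only Priya can be 5, hence Priya = 5.
The 7 still-open variables draw from only 7 values {1, 2, 3, 4, 6, 7, 8}, so each is used; only Bob can be 4, hence Bob = 4.
The 6 still-open variables together cover exactly {1, 2, 3, 6, 7, 8} — 6 values for 6 variables — and 6 appears only in Liam's list, so Liam = 6.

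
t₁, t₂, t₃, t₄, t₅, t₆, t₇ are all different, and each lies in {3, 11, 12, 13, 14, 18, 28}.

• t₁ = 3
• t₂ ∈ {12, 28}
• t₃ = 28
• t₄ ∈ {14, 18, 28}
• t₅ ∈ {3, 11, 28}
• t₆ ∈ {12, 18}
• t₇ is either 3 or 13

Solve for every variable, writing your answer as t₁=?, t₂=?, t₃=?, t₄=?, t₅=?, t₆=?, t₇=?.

t₁=3, t₂=12, t₃=28, t₄=14, t₅=11, t₆=18, t₇=13

t₁ must be 3 (only option left). Eliminate 3 elsewhere: t₅, t₇.
That leaves t₃ = 28. Strike 28 from t₂, t₄, t₅.
That leaves t₅ = 11.
t₇'s domain is down to {13}, so t₇ = 13.
t₂'s domain is down to {12}, so t₂ = 12. So t₆ can't be 12.
That leaves t₆ = 18. So t₄ can't be 18.
That leaves t₄ = 14.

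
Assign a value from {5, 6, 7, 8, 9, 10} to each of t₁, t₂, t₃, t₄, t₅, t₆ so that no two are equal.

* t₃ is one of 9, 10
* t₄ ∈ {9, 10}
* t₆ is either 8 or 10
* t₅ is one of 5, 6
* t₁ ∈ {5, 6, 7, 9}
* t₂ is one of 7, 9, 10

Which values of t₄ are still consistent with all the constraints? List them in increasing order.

9, 10

The 6 variables together cover exactly {5, 6, 7, 8, 9, 10} — 6 values for 6 variables — and 8 appears only in t₆'s list, so t₆ = 8.
t₃ and t₄ between them cover only {9, 10} — a naked pair. Remove those values from t₁, t₂.
t₂ has just one choice, so t₂ = 7. Remove 7 from t₁.
No further eliminations apply; t₄ can still be any of 9, 10.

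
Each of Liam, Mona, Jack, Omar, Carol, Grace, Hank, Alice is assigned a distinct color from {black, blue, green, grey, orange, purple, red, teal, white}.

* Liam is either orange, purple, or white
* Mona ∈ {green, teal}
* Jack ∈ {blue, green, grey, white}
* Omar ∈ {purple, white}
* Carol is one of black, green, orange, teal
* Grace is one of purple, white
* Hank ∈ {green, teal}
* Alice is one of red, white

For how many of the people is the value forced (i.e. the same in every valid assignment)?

Mona and Hank between them cover only {green, teal} — a naked pair. Remove those values from Jack, Carol.
Omar and Grace between them cover only {purple, white} — a naked pair. Remove those values from Liam, Jack, Alice.
That leaves Liam = orange. Strike orange from Carol.
That leaves Carol = black.
Alice has just one choice, so Alice = red.
Determined: Liam=orange, Carol=black, Alice=red. The other people each still have more than one consistent value. That makes 3.

3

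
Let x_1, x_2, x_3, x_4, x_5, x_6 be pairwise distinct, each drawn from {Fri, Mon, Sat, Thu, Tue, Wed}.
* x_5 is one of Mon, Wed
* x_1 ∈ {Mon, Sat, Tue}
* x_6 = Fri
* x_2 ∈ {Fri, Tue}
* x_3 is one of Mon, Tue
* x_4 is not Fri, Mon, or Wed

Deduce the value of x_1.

Sat

x_6's domain is down to {Fri}, so x_6 = Fri. Strike Fri from x_2.
That leaves x_2 = Tue. Remove Tue from x_1, x_3, x_4.
x_3 has just one choice, so x_3 = Mon. So x_1, x_5 can't be Mon.
So x_1 = Sat.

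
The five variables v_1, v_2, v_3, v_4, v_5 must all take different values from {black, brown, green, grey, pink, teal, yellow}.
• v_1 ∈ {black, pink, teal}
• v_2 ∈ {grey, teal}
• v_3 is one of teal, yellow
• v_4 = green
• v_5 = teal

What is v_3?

v_4 must be green (only option left).
v_5 has just one choice, so v_5 = teal. So v_1, v_2, v_3 can't be teal.
So v_3 = yellow.

yellow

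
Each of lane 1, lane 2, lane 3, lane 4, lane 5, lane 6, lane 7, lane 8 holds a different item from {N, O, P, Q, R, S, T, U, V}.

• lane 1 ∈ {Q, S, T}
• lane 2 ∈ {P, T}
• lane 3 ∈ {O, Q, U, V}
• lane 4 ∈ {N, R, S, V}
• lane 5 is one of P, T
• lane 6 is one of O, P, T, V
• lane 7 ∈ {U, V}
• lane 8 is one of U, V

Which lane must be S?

The 2 variables lane 2 and lane 5 are confined to {P, T}, which locks those values in; drop them from lane 1, lane 6.
lane 7 and lane 8 between them cover only {U, V} — a naked pair. Remove those values from lane 3, lane 4, lane 6.
That leaves lane 6 = O. So lane 3 can't be O.
lane 3 has just one choice, so lane 3 = Q. So lane 1 can't be Q.

lane 1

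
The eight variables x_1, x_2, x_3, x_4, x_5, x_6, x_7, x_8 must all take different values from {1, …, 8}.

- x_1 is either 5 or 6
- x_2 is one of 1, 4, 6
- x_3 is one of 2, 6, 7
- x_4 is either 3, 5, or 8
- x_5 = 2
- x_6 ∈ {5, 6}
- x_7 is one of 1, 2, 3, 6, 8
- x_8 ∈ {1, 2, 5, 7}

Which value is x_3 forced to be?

x_5 has just one choice, so x_5 = 2. Eliminate 2 elsewhere: x_3, x_7, x_8.
The 7 still-open variables together cover exactly {1, 3, 4, 5, 6, 7, 8} — 7 values for 7 variables — and 4 appears only in x_2's list, so x_2 = 4.
x_1 and x_6 between them cover only {5, 6} — a naked pair. Remove those values from x_3, x_4, x_7, x_8.
So x_3 = 7.

7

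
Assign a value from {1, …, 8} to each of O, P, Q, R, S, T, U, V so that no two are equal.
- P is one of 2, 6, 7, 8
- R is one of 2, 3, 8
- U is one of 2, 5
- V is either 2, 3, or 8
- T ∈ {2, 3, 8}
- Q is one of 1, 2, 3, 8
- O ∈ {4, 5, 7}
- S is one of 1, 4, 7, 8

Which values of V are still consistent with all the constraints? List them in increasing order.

The 8 variables draw from only 8 values {1, 2, 3, 4, 5, 6, 7, 8}, so each is used; only P can be 6, hence P = 6.
R, T, V between them cover only {2, 3, 8} — a naked triple. Remove those values from Q, S, U.
That leaves Q = 1. Eliminate 1 elsewhere: S.
U's domain is down to {5}, so U = 5. So O can't be 5.
No further eliminations apply; V can still be any of 2, 3, 8.

2, 3, 8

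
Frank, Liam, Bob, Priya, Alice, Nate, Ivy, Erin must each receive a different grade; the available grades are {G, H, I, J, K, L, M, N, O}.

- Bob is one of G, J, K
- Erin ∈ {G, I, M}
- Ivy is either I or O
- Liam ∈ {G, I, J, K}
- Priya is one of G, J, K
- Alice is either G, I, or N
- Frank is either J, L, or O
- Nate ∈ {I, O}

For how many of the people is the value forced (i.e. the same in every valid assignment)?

3

The 8 variables together cover exactly {G, I, J, K, L, M, N, O} — 8 values for 8 variables — and L appears only in Frank's list, so Frank = L.
The 7 still-open variables draw from only 7 values {G, I, J, K, M, N, O}, so each is used; only Erin can be M, hence Erin = M.
The 6 still-open variables draw from only 6 values {G, I, J, K, N, O}, so each is used; only Alice can be N, hence Alice = N.
Nate and Ivy between them cover only {I, O} — a naked pair. Remove those values from Liam.
Determined: Frank=L, Alice=N, Erin=M. The other people each still have more than one consistent value. That makes 3.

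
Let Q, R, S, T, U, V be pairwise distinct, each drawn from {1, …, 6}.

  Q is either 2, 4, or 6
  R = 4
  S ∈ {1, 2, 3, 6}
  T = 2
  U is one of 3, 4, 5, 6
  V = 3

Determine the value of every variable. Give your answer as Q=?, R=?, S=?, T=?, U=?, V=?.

R's domain is down to {4}, so R = 4. So Q, U can't be 4.
T has just one choice, so T = 2. So Q, S can't be 2.
V's domain is down to {3}, so V = 3. Remove 3 from S, U.
That leaves Q = 6. Eliminate 6 elsewhere: S, U.
S's domain is down to {1}, so S = 1.
That leaves U = 5.

Q=6, R=4, S=1, T=2, U=5, V=3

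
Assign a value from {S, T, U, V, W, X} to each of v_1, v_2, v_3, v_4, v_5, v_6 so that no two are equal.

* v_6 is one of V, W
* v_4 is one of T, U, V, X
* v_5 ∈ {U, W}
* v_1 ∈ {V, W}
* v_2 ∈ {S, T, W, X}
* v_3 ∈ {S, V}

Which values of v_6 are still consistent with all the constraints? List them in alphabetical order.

V, W

The 2 variables v_1 and v_6 are confined to {V, W}, which locks those values in; drop them from v_2, v_3, v_4, v_5.
v_3 has just one choice, so v_3 = S. So v_2 can't be S.
v_5's domain is down to {U}, so v_5 = U. Remove U from v_4.
No further eliminations apply; v_6 can still be any of V, W.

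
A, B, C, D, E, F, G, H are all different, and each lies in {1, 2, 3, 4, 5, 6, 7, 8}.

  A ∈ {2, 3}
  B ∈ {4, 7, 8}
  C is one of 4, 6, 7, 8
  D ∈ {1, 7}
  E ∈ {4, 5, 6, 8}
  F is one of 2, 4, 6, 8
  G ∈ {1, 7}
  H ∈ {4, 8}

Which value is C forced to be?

6

Among the 8 variables, 3 fits only A (and all 8 values in {1, 2, 3, 4, 5, 6, 7, 8} must be used), so A = 3.
The 7 still-open variables draw from only 7 values {1, 2, 4, 5, 6, 7, 8}, so each is used; only F can be 2, hence F = 2.
The 6 still-open variables draw from only 6 values {1, 4, 5, 6, 7, 8}, so each is used; only E can be 5, hence E = 5.
Among the 5 still-open variables, 6 fits only C (and all 5 values in {1, 4, 6, 7, 8} must be used), so C = 6.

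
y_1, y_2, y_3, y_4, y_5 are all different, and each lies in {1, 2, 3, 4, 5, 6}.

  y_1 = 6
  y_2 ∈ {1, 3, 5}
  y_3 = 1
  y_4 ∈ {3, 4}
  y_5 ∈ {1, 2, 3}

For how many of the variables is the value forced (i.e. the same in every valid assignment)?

2

y_1 has just one choice, so y_1 = 6.
y_3 must be 1 (only option left). Strike 1 from y_2, y_5.
Determined: y_1=6, y_3=1. The other variables each still have more than one consistent value. That makes 2.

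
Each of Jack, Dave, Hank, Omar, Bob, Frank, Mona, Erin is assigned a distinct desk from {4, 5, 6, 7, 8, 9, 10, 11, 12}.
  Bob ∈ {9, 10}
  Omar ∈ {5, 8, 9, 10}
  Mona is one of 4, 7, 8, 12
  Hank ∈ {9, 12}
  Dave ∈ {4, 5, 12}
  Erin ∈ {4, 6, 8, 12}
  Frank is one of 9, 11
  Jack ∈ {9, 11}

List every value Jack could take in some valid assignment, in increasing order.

9, 11

Jack and Frank share exactly the 2 values {9, 11}; by pigeonhole those values go to them, so strike 9, 11 from Hank, Omar, Bob.
Hank must be 12 (only option left). Remove 12 from Dave, Mona, Erin.
Bob has just one choice, so Bob = 10. Eliminate 10 elsewhere: Omar.
No further eliminations apply; Jack can still be any of 9, 11.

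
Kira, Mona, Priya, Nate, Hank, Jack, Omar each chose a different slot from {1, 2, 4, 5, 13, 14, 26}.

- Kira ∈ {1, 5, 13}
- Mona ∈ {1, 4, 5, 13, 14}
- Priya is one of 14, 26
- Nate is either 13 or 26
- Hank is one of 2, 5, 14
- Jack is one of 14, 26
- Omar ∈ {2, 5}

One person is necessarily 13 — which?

The 7 variables together cover exactly {1, 2, 4, 5, 13, 14, 26} — 7 values for 7 variables — and 4 appears only in Mona's list, so Mona = 4.
Among the 6 still-open variables, 1 fits only Kira (and all 6 values in {1, 2, 5, 13, 14, 26} must be used), so Kira = 1.
The 5 still-open variables draw from only 5 values {2, 5, 13, 14, 26}, so each is used; only Nate can be 13, hence Nate = 13.

Nate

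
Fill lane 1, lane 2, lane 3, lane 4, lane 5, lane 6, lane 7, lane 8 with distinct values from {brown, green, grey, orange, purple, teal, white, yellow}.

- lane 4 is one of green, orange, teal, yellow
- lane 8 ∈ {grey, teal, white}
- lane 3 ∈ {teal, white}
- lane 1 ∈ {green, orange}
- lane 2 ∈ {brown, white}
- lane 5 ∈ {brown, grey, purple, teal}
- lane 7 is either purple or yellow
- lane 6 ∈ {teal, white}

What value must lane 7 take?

lane 3 and lane 6 share exactly the 2 values {teal, white}; by pigeonhole those values go to them, so strike teal, white from lane 2, lane 4, lane 5, lane 8.
lane 2 has just one choice, so lane 2 = brown. So lane 5 can't be brown.
That leaves lane 8 = grey. Remove grey from lane 5.
That leaves lane 5 = purple. So lane 7 can't be purple.
So lane 7 = yellow.

yellow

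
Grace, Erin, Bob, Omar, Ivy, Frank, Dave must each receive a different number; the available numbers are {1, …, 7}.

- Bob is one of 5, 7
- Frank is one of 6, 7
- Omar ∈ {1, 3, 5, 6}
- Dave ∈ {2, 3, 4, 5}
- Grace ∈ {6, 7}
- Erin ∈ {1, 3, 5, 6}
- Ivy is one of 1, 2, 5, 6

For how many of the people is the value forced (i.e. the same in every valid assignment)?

The 7 variables together cover exactly {1, 2, 3, 4, 5, 6, 7} — 7 values for 7 variables — and 4 appears only in Dave's list, so Dave = 4.
The 6 still-open variables together cover exactly {1, 2, 3, 5, 6, 7} — 6 values for 6 variables — and 2 appears only in Ivy's list, so Ivy = 2.
Grace and Frank between them cover only {6, 7} — a naked pair. Remove those values from Erin, Bob, Omar.
Bob must be 5 (only option left). Eliminate 5 elsewhere: Erin, Omar.
Determined: Bob=5, Ivy=2, Dave=4. The other people each still have more than one consistent value. That makes 3.

3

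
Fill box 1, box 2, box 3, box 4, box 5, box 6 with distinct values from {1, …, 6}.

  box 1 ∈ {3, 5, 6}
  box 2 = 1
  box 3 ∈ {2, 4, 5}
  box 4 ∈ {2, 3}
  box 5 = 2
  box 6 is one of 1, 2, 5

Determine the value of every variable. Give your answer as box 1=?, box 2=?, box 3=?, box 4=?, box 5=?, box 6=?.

box 2 has just one choice, so box 2 = 1. Remove 1 from box 6.
box 5's domain is down to {2}, so box 5 = 2. Remove 2 from box 3, box 4, box 6.
box 6's domain is down to {5}, so box 6 = 5. So box 1, box 3 can't be 5.
box 3 has just one choice, so box 3 = 4.
box 4 must be 3 (only option left). Remove 3 from box 1.
box 1 must be 6 (only option left).

box 1=6, box 2=1, box 3=4, box 4=3, box 5=2, box 6=5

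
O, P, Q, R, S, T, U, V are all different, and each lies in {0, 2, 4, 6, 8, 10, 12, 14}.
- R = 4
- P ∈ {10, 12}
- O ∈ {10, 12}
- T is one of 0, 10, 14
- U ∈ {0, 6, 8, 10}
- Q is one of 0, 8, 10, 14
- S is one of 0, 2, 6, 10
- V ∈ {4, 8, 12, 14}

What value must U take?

R must be 4 (only option left). Remove 4 from V.
Among the 7 still-open variables, 2 fits only S (and all 7 values in {0, 2, 6, 8, 10, 12, 14} must be used), so S = 2.
The 6 still-open variables draw from only 6 values {0, 6, 8, 10, 12, 14}, so each is used; only U can be 6, hence U = 6.

6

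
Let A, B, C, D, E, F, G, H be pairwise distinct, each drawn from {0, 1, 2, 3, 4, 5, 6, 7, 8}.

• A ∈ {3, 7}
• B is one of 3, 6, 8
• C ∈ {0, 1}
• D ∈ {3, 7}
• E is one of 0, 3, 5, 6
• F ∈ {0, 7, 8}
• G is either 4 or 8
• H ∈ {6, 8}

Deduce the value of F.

0

Among the 8 variables, 1 fits only C (and all 8 values in {0, 1, 3, 4, 5, 6, 7, 8} must be used), so C = 1.
Among the 7 still-open variables, 4 fits only G (and all 7 values in {0, 3, 4, 5, 6, 7, 8} must be used), so G = 4.
Among the 6 still-open variables, 5 fits only E (and all 6 values in {0, 3, 5, 6, 7, 8} must be used), so E = 5.
Among the 5 still-open variables, 0 fits only F (and all 5 values in {0, 3, 6, 7, 8} must be used), so F = 0.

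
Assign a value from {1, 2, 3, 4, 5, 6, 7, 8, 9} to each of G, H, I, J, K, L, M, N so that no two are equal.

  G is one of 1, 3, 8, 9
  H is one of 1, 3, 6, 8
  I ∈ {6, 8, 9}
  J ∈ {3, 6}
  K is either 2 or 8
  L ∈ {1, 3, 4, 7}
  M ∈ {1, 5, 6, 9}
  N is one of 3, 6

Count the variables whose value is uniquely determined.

J and N between them cover only {3, 6} — a naked pair. Remove those values from G, H, I, L, M.
G, H, I share exactly the 3 values {1, 8, 9}; by pigeonhole those values go to them, so strike 1, 8, 9 from K, L, M.
That leaves K = 2.
M must be 5 (only option left).
Determined: K=2, M=5. The other variables each still have more than one consistent value. That makes 2.

2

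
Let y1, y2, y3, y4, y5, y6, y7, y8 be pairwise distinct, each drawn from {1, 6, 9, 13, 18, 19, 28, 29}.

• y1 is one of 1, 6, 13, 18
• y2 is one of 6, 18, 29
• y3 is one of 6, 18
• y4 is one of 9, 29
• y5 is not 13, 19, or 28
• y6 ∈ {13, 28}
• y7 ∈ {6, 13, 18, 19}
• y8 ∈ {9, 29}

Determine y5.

1

Among the 8 variables, 19 fits only y7 (and all 8 values in {1, 6, 9, 13, 18, 19, 28, 29} must be used), so y7 = 19.
Among the 7 still-open variables, 28 fits only y6 (and all 7 values in {1, 6, 9, 13, 18, 28, 29} must be used), so y6 = 28.
The 6 still-open variables draw from only 6 values {1, 6, 9, 13, 18, 29}, so each is used; only y1 can be 13, hence y1 = 13.
The 5 still-open variables together cover exactly {1, 6, 9, 18, 29} — 5 values for 5 variables — and 1 appears only in y5's list, so y5 = 1.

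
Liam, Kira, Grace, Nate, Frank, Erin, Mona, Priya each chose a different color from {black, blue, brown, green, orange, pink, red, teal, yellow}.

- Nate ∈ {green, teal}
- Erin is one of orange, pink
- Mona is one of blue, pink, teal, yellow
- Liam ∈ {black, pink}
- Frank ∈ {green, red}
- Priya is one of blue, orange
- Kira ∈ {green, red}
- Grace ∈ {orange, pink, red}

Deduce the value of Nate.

The 8 variables together cover exactly {black, blue, green, orange, pink, red, teal, yellow} — 8 values for 8 variables — and black appears only in Liam's list, so Liam = black.
Among the 7 still-open variables, yellow fits only Mona (and all 7 values in {blue, green, orange, pink, red, teal, yellow} must be used), so Mona = yellow.
The 6 still-open variables together cover exactly {blue, green, orange, pink, red, teal} — 6 values for 6 variables — and blue appears only in Priya's list, so Priya = blue.
The 5 still-open variables draw from only 5 values {green, orange, pink, red, teal}, so each is used; only Nate can be teal, hence Nate = teal.

teal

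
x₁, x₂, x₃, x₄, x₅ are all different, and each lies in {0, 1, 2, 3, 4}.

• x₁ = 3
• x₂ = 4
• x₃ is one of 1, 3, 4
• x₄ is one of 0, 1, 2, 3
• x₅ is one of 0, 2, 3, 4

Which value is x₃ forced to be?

1

x₁ must be 3 (only option left). Remove 3 from x₃, x₄, x₅.
x₂ must be 4 (only option left). Strike 4 from x₃, x₅.
So x₃ = 1.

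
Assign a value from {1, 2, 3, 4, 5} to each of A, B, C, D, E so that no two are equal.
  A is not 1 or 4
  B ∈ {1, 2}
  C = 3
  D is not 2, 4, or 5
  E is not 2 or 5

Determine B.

2

C has just one choice, so C = 3. Strike 3 from A, D, E.
That leaves D = 1. Strike 1 from B, E.
So B = 2.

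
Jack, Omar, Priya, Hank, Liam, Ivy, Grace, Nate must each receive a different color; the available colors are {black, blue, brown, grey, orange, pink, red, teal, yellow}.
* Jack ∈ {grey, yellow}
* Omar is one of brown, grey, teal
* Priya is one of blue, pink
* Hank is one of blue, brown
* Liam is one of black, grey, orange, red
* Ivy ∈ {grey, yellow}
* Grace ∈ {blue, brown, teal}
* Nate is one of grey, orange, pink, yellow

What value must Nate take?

orange

The 2 variables Jack and Ivy are confined to {grey, yellow}, which locks those values in; drop them from Omar, Liam, Nate.
Omar, Hank, Grace between them cover only {blue, brown, teal} — a naked triple. Remove those values from Priya.
That leaves Priya = pink. So Nate can't be pink.
So Nate = orange.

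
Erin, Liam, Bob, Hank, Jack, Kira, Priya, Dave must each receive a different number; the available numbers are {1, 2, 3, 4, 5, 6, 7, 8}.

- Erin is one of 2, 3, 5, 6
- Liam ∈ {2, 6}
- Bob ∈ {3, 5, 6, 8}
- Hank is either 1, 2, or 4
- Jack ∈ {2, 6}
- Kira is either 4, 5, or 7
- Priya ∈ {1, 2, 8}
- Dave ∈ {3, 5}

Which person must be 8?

Among the 8 variables, 7 fits only Kira (and all 8 values in {1, 2, 3, 4, 5, 6, 7, 8} must be used), so Kira = 7.
Among the 7 still-open variables, 4 fits only Hank (and all 7 values in {1, 2, 3, 4, 5, 6, 8} must be used), so Hank = 4.
The 6 still-open variables together cover exactly {1, 2, 3, 5, 6, 8} — 6 values for 6 variables — and 1 appears only in Priya's list, so Priya = 1.
The 5 still-open variables together cover exactly {2, 3, 5, 6, 8} — 5 values for 5 variables — and 8 appears only in Bob's list, so Bob = 8.

Bob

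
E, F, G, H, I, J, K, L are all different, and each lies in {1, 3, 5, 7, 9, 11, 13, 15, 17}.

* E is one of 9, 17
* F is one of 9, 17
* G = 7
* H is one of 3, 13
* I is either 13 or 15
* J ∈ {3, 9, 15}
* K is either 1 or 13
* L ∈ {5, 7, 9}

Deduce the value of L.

5

G has just one choice, so G = 7. So L can't be 7.
Among the 7 still-open variables, 1 fits only K (and all 7 values in {1, 3, 5, 9, 13, 15, 17} must be used), so K = 1.
The 6 still-open variables together cover exactly {3, 5, 9, 13, 15, 17} — 6 values for 6 variables — and 5 appears only in L's list, so L = 5.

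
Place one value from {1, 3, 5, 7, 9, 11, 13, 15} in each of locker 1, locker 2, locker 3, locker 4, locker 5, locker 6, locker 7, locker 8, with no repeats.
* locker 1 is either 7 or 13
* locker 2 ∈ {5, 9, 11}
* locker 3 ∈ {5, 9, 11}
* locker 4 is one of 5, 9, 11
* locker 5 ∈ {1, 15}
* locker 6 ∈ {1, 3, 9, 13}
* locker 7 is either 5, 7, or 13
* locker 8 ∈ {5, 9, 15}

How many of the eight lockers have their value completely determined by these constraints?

3

The 8 variables draw from only 8 values {1, 3, 5, 7, 9, 11, 13, 15}, so each is used; only locker 6 can be 3, hence locker 6 = 3.
Among the 7 still-open variables, 1 fits only locker 5 (and all 7 values in {1, 5, 7, 9, 11, 13, 15} must be used), so locker 5 = 1.
Among the 6 still-open variables, 15 fits only locker 8 (and all 6 values in {5, 7, 9, 11, 13, 15} must be used), so locker 8 = 15.
locker 2, locker 3, locker 4 share exactly the 3 values {5, 9, 11}; by pigeonhole those values go to them, so strike 5, 9, 11 from locker 7.
Determined: locker 5=1, locker 6=3, locker 8=15. The other lockers each still have more than one consistent value. That makes 3.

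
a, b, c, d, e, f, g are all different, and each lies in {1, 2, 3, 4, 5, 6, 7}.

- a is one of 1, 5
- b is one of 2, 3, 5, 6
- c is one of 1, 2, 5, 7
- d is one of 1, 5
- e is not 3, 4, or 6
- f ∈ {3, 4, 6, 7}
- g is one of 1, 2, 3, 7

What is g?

3

The 7 variables together cover exactly {1, 2, 3, 4, 5, 6, 7} — 7 values for 7 variables — and 4 appears only in f's list, so f = 4.
The 6 still-open variables draw from only 6 values {1, 2, 3, 5, 6, 7}, so each is used; only b can be 6, hence b = 6.
The 5 still-open variables together cover exactly {1, 2, 3, 5, 7} — 5 values for 5 variables — and 3 appears only in g's list, so g = 3.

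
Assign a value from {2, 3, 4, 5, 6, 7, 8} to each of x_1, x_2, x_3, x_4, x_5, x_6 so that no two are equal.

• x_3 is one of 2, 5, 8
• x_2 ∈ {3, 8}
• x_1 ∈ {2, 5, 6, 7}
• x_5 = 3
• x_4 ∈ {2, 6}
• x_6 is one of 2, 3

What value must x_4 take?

x_5 must be 3 (only option left). Strike 3 from x_2, x_6.
x_6's domain is down to {2}, so x_6 = 2. Strike 2 from x_1, x_3, x_4.
So x_4 = 6.

6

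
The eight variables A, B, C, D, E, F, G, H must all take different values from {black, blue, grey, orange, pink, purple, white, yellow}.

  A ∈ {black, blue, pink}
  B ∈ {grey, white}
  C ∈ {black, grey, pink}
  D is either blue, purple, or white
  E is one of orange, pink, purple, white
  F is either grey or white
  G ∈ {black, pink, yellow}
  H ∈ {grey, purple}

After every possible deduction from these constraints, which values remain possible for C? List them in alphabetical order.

Among the 8 variables, orange fits only E (and all 8 values in {black, blue, grey, orange, pink, purple, white, yellow} must be used), so E = orange.
The 7 still-open variables together cover exactly {black, blue, grey, pink, purple, white, yellow} — 7 values for 7 variables — and yellow appears only in G's list, so G = yellow.
The 2 variables B and F are confined to {grey, white}, which locks those values in; drop them from C, D, H.
H's domain is down to {purple}, so H = purple. So D can't be purple.
D must be blue (only option left). Eliminate blue elsewhere: A.
No further eliminations apply; C can still be any of black, pink.

black, pink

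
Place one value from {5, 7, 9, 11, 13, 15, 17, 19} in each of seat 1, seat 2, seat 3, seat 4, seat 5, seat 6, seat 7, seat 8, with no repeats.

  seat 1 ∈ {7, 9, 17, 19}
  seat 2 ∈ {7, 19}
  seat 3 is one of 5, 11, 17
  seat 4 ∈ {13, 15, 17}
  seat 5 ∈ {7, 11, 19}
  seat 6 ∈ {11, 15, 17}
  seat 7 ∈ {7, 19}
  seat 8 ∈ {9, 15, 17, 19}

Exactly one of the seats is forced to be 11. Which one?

The 8 variables together cover exactly {5, 7, 9, 11, 13, 15, 17, 19} — 8 values for 8 variables — and 5 appears only in seat 3's list, so seat 3 = 5.
The 7 still-open variables together cover exactly {7, 9, 11, 13, 15, 17, 19} — 7 values for 7 variables — and 13 appears only in seat 4's list, so seat 4 = 13.
The 2 variables seat 2 and seat 7 are confined to {7, 19}, which locks those values in; drop them from seat 1, seat 5, seat 8.
So 11 goes to seat 5.

seat 5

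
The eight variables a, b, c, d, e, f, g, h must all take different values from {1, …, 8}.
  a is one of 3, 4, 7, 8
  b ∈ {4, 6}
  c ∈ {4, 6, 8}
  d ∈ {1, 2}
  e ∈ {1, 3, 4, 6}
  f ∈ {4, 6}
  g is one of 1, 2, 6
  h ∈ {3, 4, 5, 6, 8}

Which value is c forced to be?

Among the 8 variables, 5 fits only h (and all 8 values in {1, 2, 3, 4, 5, 6, 7, 8} must be used), so h = 5.
Among the 7 still-open variables, 7 fits only a (and all 7 values in {1, 2, 3, 4, 6, 7, 8} must be used), so a = 7.
The 6 still-open variables draw from only 6 values {1, 2, 3, 4, 6, 8}, so each is used; only e can be 3, hence e = 3.
The 5 still-open variables together cover exactly {1, 2, 4, 6, 8} — 5 values for 5 variables — and 8 appears only in c's list, so c = 8.

8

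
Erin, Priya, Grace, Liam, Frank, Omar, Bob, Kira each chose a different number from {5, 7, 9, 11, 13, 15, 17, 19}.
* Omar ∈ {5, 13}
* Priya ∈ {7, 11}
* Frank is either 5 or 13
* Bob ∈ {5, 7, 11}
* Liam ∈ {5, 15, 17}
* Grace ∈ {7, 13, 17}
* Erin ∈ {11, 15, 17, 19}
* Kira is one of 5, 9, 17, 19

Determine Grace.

17

Among the 8 variables, 9 fits only Kira (and all 8 values in {5, 7, 9, 11, 13, 15, 17, 19} must be used), so Kira = 9.
The 7 still-open variables together cover exactly {5, 7, 11, 13, 15, 17, 19} — 7 values for 7 variables — and 19 appears only in Erin's list, so Erin = 19.
The 6 still-open variables together cover exactly {5, 7, 11, 13, 15, 17} — 6 values for 6 variables — and 15 appears only in Liam's list, so Liam = 15.
The 5 still-open variables draw from only 5 values {5, 7, 11, 13, 17}, so each is used; only Grace can be 17, hence Grace = 17.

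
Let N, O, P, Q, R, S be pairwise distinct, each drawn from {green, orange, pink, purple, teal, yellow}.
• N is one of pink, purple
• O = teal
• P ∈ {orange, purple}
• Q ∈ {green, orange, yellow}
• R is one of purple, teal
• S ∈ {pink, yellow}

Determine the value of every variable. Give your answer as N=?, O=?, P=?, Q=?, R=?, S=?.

O must be teal (only option left). Remove teal from R.
R's domain is down to {purple}, so R = purple. Remove purple from N, P.
N's domain is down to {pink}, so N = pink. Eliminate pink elsewhere: S.
That leaves P = orange. So Q can't be orange.
That leaves S = yellow. So Q can't be yellow.
Q has just one choice, so Q = green.

N=pink, O=teal, P=orange, Q=green, R=purple, S=yellow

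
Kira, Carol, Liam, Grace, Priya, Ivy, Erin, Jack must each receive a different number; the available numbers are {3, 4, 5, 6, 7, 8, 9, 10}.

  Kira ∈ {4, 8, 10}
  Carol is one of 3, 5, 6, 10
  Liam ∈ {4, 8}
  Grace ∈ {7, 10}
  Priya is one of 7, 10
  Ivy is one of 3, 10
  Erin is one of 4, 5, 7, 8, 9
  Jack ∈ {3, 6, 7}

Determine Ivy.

3

The 8 variables draw from only 8 values {3, 4, 5, 6, 7, 8, 9, 10}, so each is used; only Erin can be 9, hence Erin = 9.
The 7 still-open variables together cover exactly {3, 4, 5, 6, 7, 8, 10} — 7 values for 7 variables — and 5 appears only in Carol's list, so Carol = 5.
The 6 still-open variables draw from only 6 values {3, 4, 6, 7, 8, 10}, so each is used; only Jack can be 6, hence Jack = 6.
The 5 still-open variables together cover exactly {3, 4, 7, 8, 10} — 5 values for 5 variables — and 3 appears only in Ivy's list, so Ivy = 3.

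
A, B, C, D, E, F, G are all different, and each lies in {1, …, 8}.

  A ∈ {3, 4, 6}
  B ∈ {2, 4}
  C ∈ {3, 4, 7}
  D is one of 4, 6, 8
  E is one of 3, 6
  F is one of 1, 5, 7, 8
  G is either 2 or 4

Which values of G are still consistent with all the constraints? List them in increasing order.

2, 4

B and G share exactly the 2 values {2, 4}; by pigeonhole those values go to them, so strike 2, 4 from A, C, D.
The 2 variables A and E are confined to {3, 6}, which locks those values in; drop them from C, D.
C's domain is down to {7}, so C = 7. Eliminate 7 elsewhere: F.
D must be 8 (only option left). Eliminate 8 elsewhere: F.
No further eliminations apply; G can still be any of 2, 4.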